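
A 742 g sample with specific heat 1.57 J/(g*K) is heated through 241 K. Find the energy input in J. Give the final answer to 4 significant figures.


Q = m * cp * dT
Q = 742 * 1.57 * 241
Q = 280800 J


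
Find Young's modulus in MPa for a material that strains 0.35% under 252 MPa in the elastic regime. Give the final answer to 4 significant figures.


E = sigma / epsilon
epsilon = 0.35% = 3.5e-03
E = 252 / 3.5e-03
E = 72000 MPa


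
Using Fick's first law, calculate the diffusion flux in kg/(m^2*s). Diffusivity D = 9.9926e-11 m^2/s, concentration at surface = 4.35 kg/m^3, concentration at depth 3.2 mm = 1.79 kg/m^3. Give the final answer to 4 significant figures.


J = -D * (dC/dx) = D * (C1 - C2) / dx
J = 9.9926e-11 * (4.35 - 1.79) / 3.2e-03
J = 7.994e-08 kg/(m^2*s)


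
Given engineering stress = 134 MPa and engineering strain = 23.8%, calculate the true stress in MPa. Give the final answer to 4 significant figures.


sigma_true = sigma_eng * (1 + epsilon_eng)
sigma_true = 134 * (1 + 0.238)
sigma_true = 165.9 MPa


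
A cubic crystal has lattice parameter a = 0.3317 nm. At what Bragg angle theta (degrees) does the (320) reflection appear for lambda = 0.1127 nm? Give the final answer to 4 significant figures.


d = a / sqrt(h^2+k^2+l^2)
d = 0.3317 / sqrt(13) = 0.091997 nm
lambda = 2*d*sin(theta)  =>  sin(theta) = lambda / (2*d)
sin(theta) = 0.1127 / (2 * 0.091997) = 0.61252
theta = 37.77 deg


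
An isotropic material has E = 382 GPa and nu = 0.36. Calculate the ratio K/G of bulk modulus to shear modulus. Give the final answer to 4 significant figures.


G = E / (2*(1+nu))
G = 382 / (2*(1+0.36)) = 140.441 GPa
K = E / (3*(1-2*nu))
K = 382 / (3*(1-2*0.36)) = 454.762 GPa
K/G = 454.762 / 140.441 = 3.238


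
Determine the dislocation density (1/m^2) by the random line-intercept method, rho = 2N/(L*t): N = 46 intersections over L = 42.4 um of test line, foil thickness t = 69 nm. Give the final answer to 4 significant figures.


rho = 2N / (L * t)
L = 42.4 um = 4.24e-05 m, t = 69 nm = 6.9e-08 m
rho = 2 * 46 / (4.24e-05 * 6.9e-08)
rho = 3.145e+13 1/m^2


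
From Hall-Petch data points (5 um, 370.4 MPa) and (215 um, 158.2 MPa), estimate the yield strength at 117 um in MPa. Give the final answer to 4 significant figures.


sigma_y = sigma0 + k / sqrt(d)
1/sqrt(d1) = 1/sqrt(5e-06) = 447.214;  1/sqrt(d2) = 68.1994
k = (sigma1 - sigma2) / (1/sqrt(d1) - 1/sqrt(d2)) = (370.4 - 158.2) / (447.214 - 68.1994) = 0.559874 MPa*m^0.5
sigma0 = sigma1 - k/sqrt(d1) = 370.4 - 0.559874*447.214 = 120.017 MPa
sigma_y(d3) = 120.017 + 0.559874 / sqrt(1.17e-04) = 171.8 MPa


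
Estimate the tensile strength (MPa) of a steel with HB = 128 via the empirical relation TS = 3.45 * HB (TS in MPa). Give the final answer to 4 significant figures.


TS (MPa) = 3.45 * HB
TS = 3.45 * 128
TS = 441.6 MPa


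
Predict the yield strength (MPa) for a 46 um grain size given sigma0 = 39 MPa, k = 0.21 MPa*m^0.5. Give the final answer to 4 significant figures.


sigma_y = sigma0 + k / sqrt(d)
d = 46 um = 4.6e-05 m
sigma_y = 39 + 0.21 / sqrt(4.6e-05)
sigma_y = 69.96 MPa


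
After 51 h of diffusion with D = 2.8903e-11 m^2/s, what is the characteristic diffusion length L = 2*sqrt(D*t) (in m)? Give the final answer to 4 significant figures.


t = 51 hr = 183600 s
Diffusion length = 2*sqrt(D*t)
= 2*sqrt(2.8903e-11 * 183600)
= 4.607e-03 m


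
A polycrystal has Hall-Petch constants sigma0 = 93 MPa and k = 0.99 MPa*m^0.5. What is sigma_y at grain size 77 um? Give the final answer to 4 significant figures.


sigma_y = sigma0 + k / sqrt(d)
d = 77 um = 7.7e-05 m
sigma_y = 93 + 0.99 / sqrt(7.7e-05)
sigma_y = 205.8 MPa


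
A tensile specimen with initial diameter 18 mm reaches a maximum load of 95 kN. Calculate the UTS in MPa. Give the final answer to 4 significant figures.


A0 = pi*(d/2)^2 = pi*(18/2)^2 = 254.469 mm^2
UTS = F_max / A0 = 95*1000 / 254.469
UTS = 373.3 MPa


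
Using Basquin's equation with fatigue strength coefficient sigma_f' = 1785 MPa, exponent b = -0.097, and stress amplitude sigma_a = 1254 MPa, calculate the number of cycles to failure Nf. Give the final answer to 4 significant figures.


sigma_a = sigma_f' * (2*Nf)^b
2*Nf = (sigma_a / sigma_f')^(1/b)
2*Nf = (1254 / 1785)^(1/-0.097)
2*Nf = 38.0918
Nf = 19.05 cycles


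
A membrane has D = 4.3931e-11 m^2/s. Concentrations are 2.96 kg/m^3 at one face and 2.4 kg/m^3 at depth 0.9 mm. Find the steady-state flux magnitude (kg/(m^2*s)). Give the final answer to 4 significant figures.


J = -D * (dC/dx) = D * (C1 - C2) / dx
J = 4.3931e-11 * (2.96 - 2.4) / 9e-04
J = 2.733e-08 kg/(m^2*s)


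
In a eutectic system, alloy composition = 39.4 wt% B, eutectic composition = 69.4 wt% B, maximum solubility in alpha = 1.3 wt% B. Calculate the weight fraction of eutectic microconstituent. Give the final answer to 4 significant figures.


f_primary = (C_e - C0) / (C_e - C_alpha_max)
f_primary = (69.4 - 39.4) / (69.4 - 1.3)
f_primary = 0.440529
f_eutectic = 1 - 0.440529 = 0.5595


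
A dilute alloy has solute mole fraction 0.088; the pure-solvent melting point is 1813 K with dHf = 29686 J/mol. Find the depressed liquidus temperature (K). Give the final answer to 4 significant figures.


dT = R*Tm^2*x / dHf
dT = 8.314 * 1813^2 * 0.088 / 29686
dT = 81.0096 K
T_new = 1813 - 81.0096 = 1732 K


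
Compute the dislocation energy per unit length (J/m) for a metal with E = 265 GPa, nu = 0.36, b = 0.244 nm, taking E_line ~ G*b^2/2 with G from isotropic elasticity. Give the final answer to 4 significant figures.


Step 1: G = E / (2*(1+nu))
G = 265 / (2*(1+0.36)) = 97.4265 GPa = 9.74265e+10 Pa
Step 2: E_line = G*b^2/2
b = 0.244 nm = 2.44e-10 m
E_line = 0.5 * 9.74265e+10 * (2.44e-10)^2 = 2.9e-09 J/m


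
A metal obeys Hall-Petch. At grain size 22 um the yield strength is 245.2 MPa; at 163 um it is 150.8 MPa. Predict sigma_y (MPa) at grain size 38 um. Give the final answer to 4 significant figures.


sigma_y = sigma0 + k / sqrt(d)
1/sqrt(d1) = 1/sqrt(2.2e-05) = 213.201;  1/sqrt(d2) = 78.326
k = (sigma1 - sigma2) / (1/sqrt(d1) - 1/sqrt(d2)) = (245.2 - 150.8) / (213.201 - 78.326) = 0.699909 MPa*m^0.5
sigma0 = sigma1 - k/sqrt(d1) = 245.2 - 0.699909*213.201 = 95.9789 MPa
sigma_y(d3) = 95.9789 + 0.699909 / sqrt(3.8e-05) = 209.5 MPa


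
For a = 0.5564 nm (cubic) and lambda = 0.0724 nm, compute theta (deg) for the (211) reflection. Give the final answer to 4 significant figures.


d = a / sqrt(h^2+k^2+l^2)
d = 0.5564 / sqrt(6) = 0.227149 nm
lambda = 2*d*sin(theta)  =>  sin(theta) = lambda / (2*d)
sin(theta) = 0.0724 / (2 * 0.227149) = 0.159367
theta = 9.17 deg


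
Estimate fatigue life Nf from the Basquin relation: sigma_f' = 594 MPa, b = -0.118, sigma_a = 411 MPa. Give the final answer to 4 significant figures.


sigma_a = sigma_f' * (2*Nf)^b
2*Nf = (sigma_a / sigma_f')^(1/b)
2*Nf = (411 / 594)^(1/-0.118)
2*Nf = 22.6706
Nf = 11.34 cycles


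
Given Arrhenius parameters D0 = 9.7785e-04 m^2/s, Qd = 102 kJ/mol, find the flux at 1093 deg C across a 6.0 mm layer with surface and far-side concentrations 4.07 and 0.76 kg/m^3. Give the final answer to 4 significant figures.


Step 1: D = D0 * exp(-Qd/(R*T))
T = 1093 + 273.15 = 1366.15 K
D = 9.7785e-04 * exp(-102e3 / (8.314 * 1366.15)) = 1.23075e-07 m^2/s
Step 2: J = D * (C1 - C2) / dx
J = 1.23075e-07 * (4.07 - 0.76) / 6e-03
J = 6.79e-05 kg/(m^2*s)


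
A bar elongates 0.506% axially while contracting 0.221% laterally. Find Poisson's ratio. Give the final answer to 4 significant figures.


nu = -epsilon_lat / epsilon_axial
Lateral strain is contraction (negative), so using magnitudes:
nu = 0.221 / 0.506
nu = 0.4368


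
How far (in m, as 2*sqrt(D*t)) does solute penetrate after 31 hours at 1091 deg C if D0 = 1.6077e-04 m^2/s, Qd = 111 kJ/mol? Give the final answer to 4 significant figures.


Step 1: D = D0 * exp(-Qd/(R*T))
T = 1364.15 K
D = 1.6077e-04 * exp(-111e3 / (8.314 * 1364.15)) = 9.03135e-09 m^2/s
Step 2: L = 2*sqrt(D*t)
t = 31 h = 111600 s
L = 2*sqrt(9.03135e-09 * 111600) = 0.06349 m


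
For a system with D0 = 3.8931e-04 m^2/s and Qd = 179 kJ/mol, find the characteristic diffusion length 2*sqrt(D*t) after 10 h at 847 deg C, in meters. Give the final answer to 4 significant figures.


Step 1: D = D0 * exp(-Qd/(R*T))
T = 1120.15 K
D = 3.8931e-04 * exp(-179e3 / (8.314 * 1120.15)) = 1.74943e-12 m^2/s
Step 2: L = 2*sqrt(D*t)
t = 10 h = 36000 s
L = 2*sqrt(1.74943e-12 * 36000) = 5.019e-04 m


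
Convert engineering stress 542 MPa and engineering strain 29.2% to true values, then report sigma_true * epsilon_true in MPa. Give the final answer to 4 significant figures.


sigma_true = sigma_eng * (1 + epsilon_eng)
sigma_true = 542 * (1 + 0.292) = 700.264 MPa
epsilon_true = ln(1 + epsilon_eng)
epsilon_true = ln(1 + 0.292) = 0.256191
sigma_true * epsilon_true = 700.264 * 0.256191 = 179.4 MPa


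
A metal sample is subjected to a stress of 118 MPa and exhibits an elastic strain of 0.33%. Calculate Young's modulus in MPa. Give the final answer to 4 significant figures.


E = sigma / epsilon
epsilon = 0.33% = 3.3e-03
E = 118 / 3.3e-03
E = 35760 MPa


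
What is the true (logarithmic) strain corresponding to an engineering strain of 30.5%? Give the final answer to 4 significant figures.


epsilon_true = ln(1 + epsilon_eng)
epsilon_true = ln(1 + 0.305)
epsilon_true = 0.2662


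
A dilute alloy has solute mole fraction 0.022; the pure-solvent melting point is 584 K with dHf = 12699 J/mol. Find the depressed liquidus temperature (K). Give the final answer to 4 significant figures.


dT = R*Tm^2*x / dHf
dT = 8.314 * 584^2 * 0.022 / 12699
dT = 4.91235 K
T_new = 584 - 4.91235 = 579.1 K


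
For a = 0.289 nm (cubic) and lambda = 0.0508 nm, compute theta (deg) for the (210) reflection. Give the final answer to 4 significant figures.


d = a / sqrt(h^2+k^2+l^2)
d = 0.289 / sqrt(5) = 0.129245 nm
lambda = 2*d*sin(theta)  =>  sin(theta) = lambda / (2*d)
sin(theta) = 0.0508 / (2 * 0.129245) = 0.196526
theta = 11.33 deg


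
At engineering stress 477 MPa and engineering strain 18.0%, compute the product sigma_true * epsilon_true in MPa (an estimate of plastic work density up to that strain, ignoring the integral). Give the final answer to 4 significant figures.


sigma_true = sigma_eng * (1 + epsilon_eng)
sigma_true = 477 * (1 + 0.18) = 562.86 MPa
epsilon_true = ln(1 + epsilon_eng)
epsilon_true = ln(1 + 0.18) = 0.165514
sigma_true * epsilon_true = 562.86 * 0.165514 = 93.16 MPa


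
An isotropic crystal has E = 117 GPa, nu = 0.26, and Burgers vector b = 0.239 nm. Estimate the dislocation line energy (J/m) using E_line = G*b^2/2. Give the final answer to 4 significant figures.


Step 1: G = E / (2*(1+nu))
G = 117 / (2*(1+0.26)) = 46.4286 GPa = 4.64286e+10 Pa
Step 2: E_line = G*b^2/2
b = 0.239 nm = 2.39e-10 m
E_line = 0.5 * 4.64286e+10 * (2.39e-10)^2 = 1.326e-09 J/m


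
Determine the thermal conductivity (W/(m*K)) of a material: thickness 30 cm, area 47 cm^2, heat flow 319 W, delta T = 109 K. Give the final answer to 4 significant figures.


k = Q*L / (A*dT)
L = 0.3 m, A = 4.7e-03 m^2
k = 319 * 0.3 / (4.7e-03 * 109)
k = 186.8 W/(m*K)


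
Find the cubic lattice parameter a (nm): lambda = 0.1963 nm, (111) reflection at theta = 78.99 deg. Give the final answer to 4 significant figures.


d = lambda / (2*sin(theta))
d = 0.1963 / (2*sin(78.99 deg))
d = 0.0999904 nm
a = d * sqrt(h^2+k^2+l^2) = 0.0999904 * sqrt(3)
a = 0.1732 nm


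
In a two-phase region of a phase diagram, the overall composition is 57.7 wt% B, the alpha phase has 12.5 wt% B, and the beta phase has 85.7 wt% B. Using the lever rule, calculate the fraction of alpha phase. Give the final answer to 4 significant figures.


f_alpha = (C_beta - C0) / (C_beta - C_alpha)
f_alpha = (85.7 - 57.7) / (85.7 - 12.5)
f_alpha = 0.3825


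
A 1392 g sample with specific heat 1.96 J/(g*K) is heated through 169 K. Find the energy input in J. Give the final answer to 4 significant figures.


Q = m * cp * dT
Q = 1392 * 1.96 * 169
Q = 461100 J


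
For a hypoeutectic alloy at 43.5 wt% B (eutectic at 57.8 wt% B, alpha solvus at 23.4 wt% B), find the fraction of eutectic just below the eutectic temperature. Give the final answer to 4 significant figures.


f_primary = (C_e - C0) / (C_e - C_alpha_max)
f_primary = (57.8 - 43.5) / (57.8 - 23.4)
f_primary = 0.415698
f_eutectic = 1 - 0.415698 = 0.5843


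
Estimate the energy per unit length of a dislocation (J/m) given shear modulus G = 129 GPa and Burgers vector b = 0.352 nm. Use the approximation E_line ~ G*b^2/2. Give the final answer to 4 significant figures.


E = G*b^2/2
b = 0.352 nm = 3.52e-10 m
G = 129 GPa = 1.29e+11 Pa
E = 0.5 * 1.29e+11 * (3.52e-10)^2
E = 7.992e-09 J/m


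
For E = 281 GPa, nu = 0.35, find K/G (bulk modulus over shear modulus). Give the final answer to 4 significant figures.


G = E / (2*(1+nu))
G = 281 / (2*(1+0.35)) = 104.074 GPa
K = E / (3*(1-2*nu))
K = 281 / (3*(1-2*0.35)) = 312.222 GPa
K/G = 312.222 / 104.074 = 3


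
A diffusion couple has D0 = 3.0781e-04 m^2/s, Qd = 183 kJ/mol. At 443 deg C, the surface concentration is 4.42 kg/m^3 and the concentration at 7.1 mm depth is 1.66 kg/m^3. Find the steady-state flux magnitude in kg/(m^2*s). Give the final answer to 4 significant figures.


Step 1: D = D0 * exp(-Qd/(R*T))
T = 443 + 273.15 = 716.15 K
D = 3.0781e-04 * exp(-183e3 / (8.314 * 716.15)) = 1.38078e-17 m^2/s
Step 2: J = D * (C1 - C2) / dx
J = 1.38078e-17 * (4.42 - 1.66) / 7.1e-03
J = 5.368e-15 kg/(m^2*s)


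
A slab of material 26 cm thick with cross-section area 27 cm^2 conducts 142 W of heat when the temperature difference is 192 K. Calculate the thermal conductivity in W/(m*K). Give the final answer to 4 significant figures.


k = Q*L / (A*dT)
L = 0.26 m, A = 2.7e-03 m^2
k = 142 * 0.26 / (2.7e-03 * 192)
k = 71.22 W/(m*K)


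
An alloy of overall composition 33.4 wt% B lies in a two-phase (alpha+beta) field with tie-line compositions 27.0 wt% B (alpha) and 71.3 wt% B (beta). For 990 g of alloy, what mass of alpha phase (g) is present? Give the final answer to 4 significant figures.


f_alpha = (C_beta - C0) / (C_beta - C_alpha)
f_alpha = (71.3 - 33.4) / (71.3 - 27.0) = 0.85553
m_alpha = f_alpha * m_total = 0.85553 * 990 = 847 g


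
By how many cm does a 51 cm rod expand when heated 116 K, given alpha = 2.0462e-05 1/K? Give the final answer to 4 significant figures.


dL = L0 * alpha * dT
dL = 51 * 2.0462e-05 * 116
dL = 0.1211 cm


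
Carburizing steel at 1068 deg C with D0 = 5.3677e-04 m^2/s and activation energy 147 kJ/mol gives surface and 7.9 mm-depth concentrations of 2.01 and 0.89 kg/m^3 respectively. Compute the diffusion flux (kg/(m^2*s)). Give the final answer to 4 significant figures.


Step 1: D = D0 * exp(-Qd/(R*T))
T = 1068 + 273.15 = 1341.15 K
D = 5.3677e-04 * exp(-147e3 / (8.314 * 1341.15)) = 1.0099e-09 m^2/s
Step 2: J = D * (C1 - C2) / dx
J = 1.0099e-09 * (2.01 - 0.89) / 7.9e-03
J = 1.432e-07 kg/(m^2*s)


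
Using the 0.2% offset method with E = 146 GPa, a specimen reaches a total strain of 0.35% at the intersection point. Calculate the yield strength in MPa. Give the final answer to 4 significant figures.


Offset strain = 0.002
Elastic strain at yield = total_strain - offset = 3.5e-03 - 0.002 = 1.5e-03
sigma_y = E * elastic_strain = 146000 * 1.5e-03
sigma_y = 219 MPa


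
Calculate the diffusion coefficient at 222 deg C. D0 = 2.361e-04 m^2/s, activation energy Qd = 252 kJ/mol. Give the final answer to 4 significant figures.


D = D0 * exp(-Qd / (R*T))
T = 495.15 K
D = 2.361e-04 * exp(-252e3 / (8.314 * 495.15))
D = 6.138e-31 m^2/s


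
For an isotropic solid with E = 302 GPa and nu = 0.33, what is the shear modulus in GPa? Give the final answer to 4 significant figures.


G = E / (2*(1+nu))
G = 302 / (2*(1+0.33))
G = 113.5 GPa


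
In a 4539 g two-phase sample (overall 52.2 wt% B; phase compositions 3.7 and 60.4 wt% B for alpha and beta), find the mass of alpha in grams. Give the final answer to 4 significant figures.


f_alpha = (C_beta - C0) / (C_beta - C_alpha)
f_alpha = (60.4 - 52.2) / (60.4 - 3.7) = 0.144621
m_alpha = f_alpha * m_total = 0.144621 * 4539 = 656.4 g


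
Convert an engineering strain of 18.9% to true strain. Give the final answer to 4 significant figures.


epsilon_true = ln(1 + epsilon_eng)
epsilon_true = ln(1 + 0.189)
epsilon_true = 0.1731


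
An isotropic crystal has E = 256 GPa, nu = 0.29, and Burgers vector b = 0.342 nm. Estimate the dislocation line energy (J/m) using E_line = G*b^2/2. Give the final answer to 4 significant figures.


Step 1: G = E / (2*(1+nu))
G = 256 / (2*(1+0.29)) = 99.2248 GPa = 9.92248e+10 Pa
Step 2: E_line = G*b^2/2
b = 0.342 nm = 3.42e-10 m
E_line = 0.5 * 9.92248e+10 * (3.42e-10)^2 = 5.803e-09 J/m


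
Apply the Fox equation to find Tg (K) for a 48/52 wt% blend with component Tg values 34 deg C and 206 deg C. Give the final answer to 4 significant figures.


1/Tg = w1/Tg1 + w2/Tg2 (in Kelvin)
Tg1 = 307.15 K, Tg2 = 479.15 K
1/Tg = 0.48/307.15 + 0.52/479.15
Tg = 377.6 K


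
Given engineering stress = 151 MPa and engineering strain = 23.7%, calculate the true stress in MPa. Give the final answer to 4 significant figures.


sigma_true = sigma_eng * (1 + epsilon_eng)
sigma_true = 151 * (1 + 0.237)
sigma_true = 186.8 MPa


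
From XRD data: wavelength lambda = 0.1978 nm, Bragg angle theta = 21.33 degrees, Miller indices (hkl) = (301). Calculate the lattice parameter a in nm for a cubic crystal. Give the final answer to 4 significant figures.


d = lambda / (2*sin(theta))
d = 0.1978 / (2*sin(21.33 deg))
d = 0.271898 nm
a = d * sqrt(h^2+k^2+l^2) = 0.271898 * sqrt(10)
a = 0.8598 nm


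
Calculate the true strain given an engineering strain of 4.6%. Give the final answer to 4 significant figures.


epsilon_true = ln(1 + epsilon_eng)
epsilon_true = ln(1 + 0.046)
epsilon_true = 0.04497


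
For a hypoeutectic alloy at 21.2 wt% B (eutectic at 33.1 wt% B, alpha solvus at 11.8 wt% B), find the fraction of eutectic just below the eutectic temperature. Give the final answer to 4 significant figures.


f_primary = (C_e - C0) / (C_e - C_alpha_max)
f_primary = (33.1 - 21.2) / (33.1 - 11.8)
f_primary = 0.558685
f_eutectic = 1 - 0.558685 = 0.4413


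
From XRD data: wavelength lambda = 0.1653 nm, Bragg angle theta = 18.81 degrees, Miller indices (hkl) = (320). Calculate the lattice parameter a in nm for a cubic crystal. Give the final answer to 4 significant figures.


d = lambda / (2*sin(theta))
d = 0.1653 / (2*sin(18.81 deg))
d = 0.256334 nm
a = d * sqrt(h^2+k^2+l^2) = 0.256334 * sqrt(13)
a = 0.9242 nm


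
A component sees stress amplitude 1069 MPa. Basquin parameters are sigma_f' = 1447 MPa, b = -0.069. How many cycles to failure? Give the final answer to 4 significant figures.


sigma_a = sigma_f' * (2*Nf)^b
2*Nf = (sigma_a / sigma_f')^(1/b)
2*Nf = (1069 / 1447)^(1/-0.069)
2*Nf = 80.4756
Nf = 40.24 cycles


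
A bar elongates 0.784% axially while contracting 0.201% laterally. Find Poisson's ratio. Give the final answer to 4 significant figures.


nu = -epsilon_lat / epsilon_axial
Lateral strain is contraction (negative), so using magnitudes:
nu = 0.201 / 0.784
nu = 0.2564


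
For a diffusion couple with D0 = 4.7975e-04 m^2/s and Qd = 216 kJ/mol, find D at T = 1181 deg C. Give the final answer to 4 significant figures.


D = D0 * exp(-Qd / (R*T))
T = 1454.15 K
D = 4.7975e-04 * exp(-216e3 / (8.314 * 1454.15))
D = 8.352e-12 m^2/s


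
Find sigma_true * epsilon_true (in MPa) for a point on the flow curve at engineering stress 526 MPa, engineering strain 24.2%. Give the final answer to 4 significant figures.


sigma_true = sigma_eng * (1 + epsilon_eng)
sigma_true = 526 * (1 + 0.242) = 653.292 MPa
epsilon_true = ln(1 + epsilon_eng)
epsilon_true = ln(1 + 0.242) = 0.216723
sigma_true * epsilon_true = 653.292 * 0.216723 = 141.6 MPa


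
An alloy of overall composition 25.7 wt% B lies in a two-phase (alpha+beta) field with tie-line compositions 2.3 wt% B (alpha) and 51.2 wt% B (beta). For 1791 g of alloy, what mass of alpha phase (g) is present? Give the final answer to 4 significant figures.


f_alpha = (C_beta - C0) / (C_beta - C_alpha)
f_alpha = (51.2 - 25.7) / (51.2 - 2.3) = 0.521472
m_alpha = f_alpha * m_total = 0.521472 * 1791 = 934 g


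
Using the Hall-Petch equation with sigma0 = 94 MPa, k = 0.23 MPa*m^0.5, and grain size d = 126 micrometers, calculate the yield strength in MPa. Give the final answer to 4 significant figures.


sigma_y = sigma0 + k / sqrt(d)
d = 126 um = 1.26e-04 m
sigma_y = 94 + 0.23 / sqrt(1.26e-04)
sigma_y = 114.5 MPa


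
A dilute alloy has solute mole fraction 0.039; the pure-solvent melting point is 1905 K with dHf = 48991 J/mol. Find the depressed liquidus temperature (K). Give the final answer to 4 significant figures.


dT = R*Tm^2*x / dHf
dT = 8.314 * 1905^2 * 0.039 / 48991
dT = 24.0186 K
T_new = 1905 - 24.0186 = 1881 K


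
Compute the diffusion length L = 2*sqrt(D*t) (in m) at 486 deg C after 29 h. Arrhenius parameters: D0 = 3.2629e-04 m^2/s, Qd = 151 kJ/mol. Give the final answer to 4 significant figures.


Step 1: D = D0 * exp(-Qd/(R*T))
T = 759.15 K
D = 3.2629e-04 * exp(-151e3 / (8.314 * 759.15)) = 1.32865e-14 m^2/s
Step 2: L = 2*sqrt(D*t)
t = 29 h = 104400 s
L = 2*sqrt(1.32865e-14 * 104400) = 7.449e-05 m


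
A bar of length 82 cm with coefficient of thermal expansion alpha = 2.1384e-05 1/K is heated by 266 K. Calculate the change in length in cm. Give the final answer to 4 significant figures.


dL = L0 * alpha * dT
dL = 82 * 2.1384e-05 * 266
dL = 0.4664 cm


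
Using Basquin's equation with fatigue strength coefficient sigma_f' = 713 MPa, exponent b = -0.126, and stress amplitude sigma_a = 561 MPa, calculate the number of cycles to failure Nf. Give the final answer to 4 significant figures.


sigma_a = sigma_f' * (2*Nf)^b
2*Nf = (sigma_a / sigma_f')^(1/b)
2*Nf = (561 / 713)^(1/-0.126)
2*Nf = 6.70505
Nf = 3.353 cycles


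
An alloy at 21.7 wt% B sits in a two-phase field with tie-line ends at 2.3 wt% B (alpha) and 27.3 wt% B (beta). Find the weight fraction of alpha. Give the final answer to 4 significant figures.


f_alpha = (C_beta - C0) / (C_beta - C_alpha)
f_alpha = (27.3 - 21.7) / (27.3 - 2.3)
f_alpha = 0.224


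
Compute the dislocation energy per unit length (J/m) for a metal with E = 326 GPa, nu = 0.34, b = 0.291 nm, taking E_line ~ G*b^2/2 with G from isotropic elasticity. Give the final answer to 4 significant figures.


Step 1: G = E / (2*(1+nu))
G = 326 / (2*(1+0.34)) = 121.642 GPa = 1.21642e+11 Pa
Step 2: E_line = G*b^2/2
b = 0.291 nm = 2.91e-10 m
E_line = 0.5 * 1.21642e+11 * (2.91e-10)^2 = 5.15e-09 J/m


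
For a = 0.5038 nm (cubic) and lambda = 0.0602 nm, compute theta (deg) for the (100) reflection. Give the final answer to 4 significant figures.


d = a / sqrt(h^2+k^2+l^2)
d = 0.5038 / sqrt(1) = 0.5038 nm
lambda = 2*d*sin(theta)  =>  sin(theta) = lambda / (2*d)
sin(theta) = 0.0602 / (2 * 0.5038) = 0.0597459
theta = 3.425 deg


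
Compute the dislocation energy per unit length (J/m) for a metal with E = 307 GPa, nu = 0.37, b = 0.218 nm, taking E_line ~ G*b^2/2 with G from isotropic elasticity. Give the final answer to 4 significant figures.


Step 1: G = E / (2*(1+nu))
G = 307 / (2*(1+0.37)) = 112.044 GPa = 1.12044e+11 Pa
Step 2: E_line = G*b^2/2
b = 0.218 nm = 2.18e-10 m
E_line = 0.5 * 1.12044e+11 * (2.18e-10)^2 = 2.662e-09 J/m


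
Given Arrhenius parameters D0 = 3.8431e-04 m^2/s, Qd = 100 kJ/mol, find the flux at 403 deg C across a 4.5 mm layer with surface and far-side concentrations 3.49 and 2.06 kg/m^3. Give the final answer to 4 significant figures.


Step 1: D = D0 * exp(-Qd/(R*T))
T = 403 + 273.15 = 676.15 K
D = 3.8431e-04 * exp(-100e3 / (8.314 * 676.15)) = 7.22935e-12 m^2/s
Step 2: J = D * (C1 - C2) / dx
J = 7.22935e-12 * (3.49 - 2.06) / 4.5e-03
J = 2.297e-09 kg/(m^2*s)


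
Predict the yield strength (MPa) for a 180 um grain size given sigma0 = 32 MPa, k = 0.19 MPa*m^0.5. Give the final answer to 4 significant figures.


sigma_y = sigma0 + k / sqrt(d)
d = 180 um = 1.8e-04 m
sigma_y = 32 + 0.19 / sqrt(1.8e-04)
sigma_y = 46.16 MPa


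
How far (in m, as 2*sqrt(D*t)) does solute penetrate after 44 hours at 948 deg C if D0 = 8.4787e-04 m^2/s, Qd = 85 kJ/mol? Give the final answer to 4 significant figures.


Step 1: D = D0 * exp(-Qd/(R*T))
T = 1221.15 K
D = 8.4787e-04 * exp(-85e3 / (8.314 * 1221.15)) = 1.96032e-07 m^2/s
Step 2: L = 2*sqrt(D*t)
t = 44 h = 158400 s
L = 2*sqrt(1.96032e-07 * 158400) = 0.3524 m


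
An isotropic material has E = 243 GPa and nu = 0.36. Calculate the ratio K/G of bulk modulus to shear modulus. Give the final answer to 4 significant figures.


G = E / (2*(1+nu))
G = 243 / (2*(1+0.36)) = 89.3382 GPa
K = E / (3*(1-2*nu))
K = 243 / (3*(1-2*0.36)) = 289.286 GPa
K/G = 289.286 / 89.3382 = 3.238


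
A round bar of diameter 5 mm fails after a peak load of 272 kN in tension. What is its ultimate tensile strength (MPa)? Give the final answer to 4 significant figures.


A0 = pi*(d/2)^2 = pi*(5/2)^2 = 19.635 mm^2
UTS = F_max / A0 = 272*1000 / 19.635
UTS = 13850 MPa


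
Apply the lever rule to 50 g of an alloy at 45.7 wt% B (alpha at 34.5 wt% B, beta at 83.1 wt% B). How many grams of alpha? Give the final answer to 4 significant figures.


f_alpha = (C_beta - C0) / (C_beta - C_alpha)
f_alpha = (83.1 - 45.7) / (83.1 - 34.5) = 0.769547
m_alpha = f_alpha * m_total = 0.769547 * 50 = 38.48 g


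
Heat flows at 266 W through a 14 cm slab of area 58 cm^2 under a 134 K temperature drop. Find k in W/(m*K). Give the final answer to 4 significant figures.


k = Q*L / (A*dT)
L = 0.14 m, A = 5.8e-03 m^2
k = 266 * 0.14 / (5.8e-03 * 134)
k = 47.92 W/(m*K)


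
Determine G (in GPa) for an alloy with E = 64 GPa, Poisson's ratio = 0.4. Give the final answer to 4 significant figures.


G = E / (2*(1+nu))
G = 64 / (2*(1+0.4))
G = 22.86 GPa


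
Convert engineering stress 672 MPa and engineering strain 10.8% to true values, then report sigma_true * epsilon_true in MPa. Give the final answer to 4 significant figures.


sigma_true = sigma_eng * (1 + epsilon_eng)
sigma_true = 672 * (1 + 0.108) = 744.576 MPa
epsilon_true = ln(1 + epsilon_eng)
epsilon_true = ln(1 + 0.108) = 0.102557
sigma_true * epsilon_true = 744.576 * 0.102557 = 76.36 MPa


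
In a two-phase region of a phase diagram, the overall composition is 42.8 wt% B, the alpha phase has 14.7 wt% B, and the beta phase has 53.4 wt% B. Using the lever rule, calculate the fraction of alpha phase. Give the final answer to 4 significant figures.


f_alpha = (C_beta - C0) / (C_beta - C_alpha)
f_alpha = (53.4 - 42.8) / (53.4 - 14.7)
f_alpha = 0.2739


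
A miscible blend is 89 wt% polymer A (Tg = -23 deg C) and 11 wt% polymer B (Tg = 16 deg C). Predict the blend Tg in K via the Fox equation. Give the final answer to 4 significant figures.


1/Tg = w1/Tg1 + w2/Tg2 (in Kelvin)
Tg1 = 250.15 K, Tg2 = 289.15 K
1/Tg = 0.89/250.15 + 0.11/289.15
Tg = 253.9 K


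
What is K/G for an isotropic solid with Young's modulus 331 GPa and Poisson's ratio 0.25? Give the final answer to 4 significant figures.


G = E / (2*(1+nu))
G = 331 / (2*(1+0.25)) = 132.4 GPa
K = E / (3*(1-2*nu))
K = 331 / (3*(1-2*0.25)) = 220.667 GPa
K/G = 220.667 / 132.4 = 1.667


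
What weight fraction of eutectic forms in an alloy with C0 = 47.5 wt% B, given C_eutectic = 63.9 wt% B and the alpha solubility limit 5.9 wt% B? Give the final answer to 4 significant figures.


f_primary = (C_e - C0) / (C_e - C_alpha_max)
f_primary = (63.9 - 47.5) / (63.9 - 5.9)
f_primary = 0.282759
f_eutectic = 1 - 0.282759 = 0.7172


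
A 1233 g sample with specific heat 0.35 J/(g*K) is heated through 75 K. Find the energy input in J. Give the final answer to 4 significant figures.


Q = m * cp * dT
Q = 1233 * 0.35 * 75
Q = 32370 J


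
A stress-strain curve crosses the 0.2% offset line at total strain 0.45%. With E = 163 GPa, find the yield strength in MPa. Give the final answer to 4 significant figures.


Offset strain = 0.002
Elastic strain at yield = total_strain - offset = 4.5e-03 - 0.002 = 2.5e-03
sigma_y = E * elastic_strain = 163000 * 2.5e-03
sigma_y = 407.5 MPa


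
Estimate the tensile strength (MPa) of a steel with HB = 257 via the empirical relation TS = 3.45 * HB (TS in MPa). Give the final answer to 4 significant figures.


TS (MPa) = 3.45 * HB
TS = 3.45 * 257
TS = 886.7 MPa


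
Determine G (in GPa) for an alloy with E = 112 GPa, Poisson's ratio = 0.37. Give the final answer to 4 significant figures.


G = E / (2*(1+nu))
G = 112 / (2*(1+0.37))
G = 40.88 GPa


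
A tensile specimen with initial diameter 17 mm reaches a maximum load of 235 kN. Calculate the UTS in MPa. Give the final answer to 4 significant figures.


A0 = pi*(d/2)^2 = pi*(17/2)^2 = 226.98 mm^2
UTS = F_max / A0 = 235*1000 / 226.98
UTS = 1035 MPa


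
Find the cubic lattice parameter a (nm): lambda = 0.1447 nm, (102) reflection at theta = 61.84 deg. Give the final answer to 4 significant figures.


d = lambda / (2*sin(theta))
d = 0.1447 / (2*sin(61.84 deg))
d = 0.0820636 nm
a = d * sqrt(h^2+k^2+l^2) = 0.0820636 * sqrt(5)
a = 0.1835 nm


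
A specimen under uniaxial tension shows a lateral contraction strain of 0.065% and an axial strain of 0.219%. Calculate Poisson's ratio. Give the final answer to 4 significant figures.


nu = -epsilon_lat / epsilon_axial
Lateral strain is contraction (negative), so using magnitudes:
nu = 0.065 / 0.219
nu = 0.2968


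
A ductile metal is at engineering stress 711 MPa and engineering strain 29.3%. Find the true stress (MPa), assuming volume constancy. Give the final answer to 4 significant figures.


sigma_true = sigma_eng * (1 + epsilon_eng)
sigma_true = 711 * (1 + 0.293)
sigma_true = 919.3 MPa


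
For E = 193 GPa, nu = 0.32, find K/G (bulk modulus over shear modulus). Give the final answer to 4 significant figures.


G = E / (2*(1+nu))
G = 193 / (2*(1+0.32)) = 73.1061 GPa
K = E / (3*(1-2*nu))
K = 193 / (3*(1-2*0.32)) = 178.704 GPa
K/G = 178.704 / 73.1061 = 2.444


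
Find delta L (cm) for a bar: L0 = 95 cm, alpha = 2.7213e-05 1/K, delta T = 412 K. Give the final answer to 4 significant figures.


dL = L0 * alpha * dT
dL = 95 * 2.7213e-05 * 412
dL = 1.065 cm


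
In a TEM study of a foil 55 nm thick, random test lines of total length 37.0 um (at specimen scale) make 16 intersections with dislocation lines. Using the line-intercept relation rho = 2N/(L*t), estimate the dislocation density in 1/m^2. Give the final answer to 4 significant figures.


rho = 2N / (L * t)
L = 37.0 um = 3.7e-05 m, t = 55 nm = 5.5e-08 m
rho = 2 * 16 / (3.7e-05 * 5.5e-08)
rho = 1.572e+13 1/m^2


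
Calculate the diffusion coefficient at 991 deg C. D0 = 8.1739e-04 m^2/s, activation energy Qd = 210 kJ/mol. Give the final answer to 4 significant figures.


D = D0 * exp(-Qd / (R*T))
T = 1264.15 K
D = 8.1739e-04 * exp(-210e3 / (8.314 * 1264.15))
D = 1.718e-12 m^2/s


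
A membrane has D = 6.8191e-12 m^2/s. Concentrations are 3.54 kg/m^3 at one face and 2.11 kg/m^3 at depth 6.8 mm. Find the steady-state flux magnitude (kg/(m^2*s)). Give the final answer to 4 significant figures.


J = -D * (dC/dx) = D * (C1 - C2) / dx
J = 6.8191e-12 * (3.54 - 2.11) / 6.8e-03
J = 1.434e-09 kg/(m^2*s)


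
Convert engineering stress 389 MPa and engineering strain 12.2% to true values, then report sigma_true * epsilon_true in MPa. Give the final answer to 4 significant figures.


sigma_true = sigma_eng * (1 + epsilon_eng)
sigma_true = 389 * (1 + 0.122) = 436.458 MPa
epsilon_true = ln(1 + epsilon_eng)
epsilon_true = ln(1 + 0.122) = 0.115113
sigma_true * epsilon_true = 436.458 * 0.115113 = 50.24 MPa


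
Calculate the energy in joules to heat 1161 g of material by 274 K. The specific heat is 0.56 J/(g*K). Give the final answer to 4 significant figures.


Q = m * cp * dT
Q = 1161 * 0.56 * 274
Q = 178100 J


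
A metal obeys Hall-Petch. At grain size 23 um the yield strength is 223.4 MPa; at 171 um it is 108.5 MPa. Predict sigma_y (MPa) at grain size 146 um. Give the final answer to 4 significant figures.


sigma_y = sigma0 + k / sqrt(d)
1/sqrt(d1) = 1/sqrt(2.3e-05) = 208.514;  1/sqrt(d2) = 76.4719
k = (sigma1 - sigma2) / (1/sqrt(d1) - 1/sqrt(d2)) = (223.4 - 108.5) / (208.514 - 76.4719) = 0.870174 MPa*m^0.5
sigma0 = sigma1 - k/sqrt(d1) = 223.4 - 0.870174*208.514 = 41.9561 MPa
sigma_y(d3) = 41.9561 + 0.870174 / sqrt(1.46e-04) = 114 MPa


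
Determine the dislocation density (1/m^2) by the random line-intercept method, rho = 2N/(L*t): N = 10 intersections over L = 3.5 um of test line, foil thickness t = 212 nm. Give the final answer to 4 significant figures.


rho = 2N / (L * t)
L = 3.5 um = 3.5e-06 m, t = 212 nm = 2.12e-07 m
rho = 2 * 10 / (3.5e-06 * 2.12e-07)
rho = 2.695e+13 1/m^2


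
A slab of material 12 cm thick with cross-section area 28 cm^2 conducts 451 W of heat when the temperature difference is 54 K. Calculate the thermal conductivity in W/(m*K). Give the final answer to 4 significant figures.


k = Q*L / (A*dT)
L = 0.12 m, A = 2.8e-03 m^2
k = 451 * 0.12 / (2.8e-03 * 54)
k = 357.9 W/(m*K)


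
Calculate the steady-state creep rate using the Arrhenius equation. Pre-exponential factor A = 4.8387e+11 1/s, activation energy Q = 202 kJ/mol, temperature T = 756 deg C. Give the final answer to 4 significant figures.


rate = A * exp(-Q / (R*T))
T = 756 + 273.15 = 1029.15 K
rate = 4.8387e+11 * exp(-202e3 / (8.314 * 1029.15))
rate = 27.03 1/s


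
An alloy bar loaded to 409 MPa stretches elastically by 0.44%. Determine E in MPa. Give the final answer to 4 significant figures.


E = sigma / epsilon
epsilon = 0.44% = 4.4e-03
E = 409 / 4.4e-03
E = 92950 MPa


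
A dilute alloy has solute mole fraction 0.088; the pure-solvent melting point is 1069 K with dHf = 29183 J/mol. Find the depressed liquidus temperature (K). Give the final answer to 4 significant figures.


dT = R*Tm^2*x / dHf
dT = 8.314 * 1069^2 * 0.088 / 29183
dT = 28.6496 K
T_new = 1069 - 28.6496 = 1040 K


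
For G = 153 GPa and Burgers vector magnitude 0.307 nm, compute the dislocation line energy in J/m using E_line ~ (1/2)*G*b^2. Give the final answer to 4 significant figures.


E = G*b^2/2
b = 0.307 nm = 3.07e-10 m
G = 153 GPa = 1.53e+11 Pa
E = 0.5 * 1.53e+11 * (3.07e-10)^2
E = 7.21e-09 J/m


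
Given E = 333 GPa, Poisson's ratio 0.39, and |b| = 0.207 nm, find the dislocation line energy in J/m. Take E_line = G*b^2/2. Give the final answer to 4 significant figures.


Step 1: G = E / (2*(1+nu))
G = 333 / (2*(1+0.39)) = 119.784 GPa = 1.19784e+11 Pa
Step 2: E_line = G*b^2/2
b = 0.207 nm = 2.07e-10 m
E_line = 0.5 * 1.19784e+11 * (2.07e-10)^2 = 2.566e-09 J/m


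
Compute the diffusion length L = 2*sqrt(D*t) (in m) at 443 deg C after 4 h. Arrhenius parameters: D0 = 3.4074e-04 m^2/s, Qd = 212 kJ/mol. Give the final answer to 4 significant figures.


Step 1: D = D0 * exp(-Qd/(R*T))
T = 716.15 K
D = 3.4074e-04 * exp(-212e3 / (8.314 * 716.15)) = 1.17215e-19 m^2/s
Step 2: L = 2*sqrt(D*t)
t = 4 h = 14400 s
L = 2*sqrt(1.17215e-19 * 14400) = 8.217e-08 m


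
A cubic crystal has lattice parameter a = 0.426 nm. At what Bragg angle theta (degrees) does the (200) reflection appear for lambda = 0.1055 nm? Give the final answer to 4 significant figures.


d = a / sqrt(h^2+k^2+l^2)
d = 0.426 / sqrt(4) = 0.213 nm
lambda = 2*d*sin(theta)  =>  sin(theta) = lambda / (2*d)
sin(theta) = 0.1055 / (2 * 0.213) = 0.247653
theta = 14.34 deg


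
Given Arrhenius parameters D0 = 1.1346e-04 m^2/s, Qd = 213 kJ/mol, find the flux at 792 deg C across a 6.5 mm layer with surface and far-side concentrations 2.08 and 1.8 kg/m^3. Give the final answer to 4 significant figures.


Step 1: D = D0 * exp(-Qd/(R*T))
T = 792 + 273.15 = 1065.15 K
D = 1.1346e-04 * exp(-213e3 / (8.314 * 1065.15)) = 4.06451e-15 m^2/s
Step 2: J = D * (C1 - C2) / dx
J = 4.06451e-15 * (2.08 - 1.8) / 6.5e-03
J = 1.751e-13 kg/(m^2*s)


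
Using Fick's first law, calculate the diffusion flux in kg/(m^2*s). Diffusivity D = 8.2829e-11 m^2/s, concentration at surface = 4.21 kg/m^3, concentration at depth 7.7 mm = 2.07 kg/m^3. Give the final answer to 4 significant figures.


J = -D * (dC/dx) = D * (C1 - C2) / dx
J = 8.2829e-11 * (4.21 - 2.07) / 7.7e-03
J = 2.302e-08 kg/(m^2*s)


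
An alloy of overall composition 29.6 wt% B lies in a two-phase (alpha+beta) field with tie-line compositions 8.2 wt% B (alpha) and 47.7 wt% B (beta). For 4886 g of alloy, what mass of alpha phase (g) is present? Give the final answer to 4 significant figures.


f_alpha = (C_beta - C0) / (C_beta - C_alpha)
f_alpha = (47.7 - 29.6) / (47.7 - 8.2) = 0.458228
m_alpha = f_alpha * m_total = 0.458228 * 4886 = 2239 g


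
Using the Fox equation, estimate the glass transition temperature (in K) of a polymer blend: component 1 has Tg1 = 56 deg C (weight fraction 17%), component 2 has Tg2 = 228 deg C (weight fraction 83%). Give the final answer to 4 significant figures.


1/Tg = w1/Tg1 + w2/Tg2 (in Kelvin)
Tg1 = 329.15 K, Tg2 = 501.15 K
1/Tg = 0.17/329.15 + 0.83/501.15
Tg = 460.3 K


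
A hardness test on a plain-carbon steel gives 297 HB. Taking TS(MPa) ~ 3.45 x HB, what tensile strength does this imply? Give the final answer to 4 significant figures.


TS (MPa) = 3.45 * HB
TS = 3.45 * 297
TS = 1025 MPa


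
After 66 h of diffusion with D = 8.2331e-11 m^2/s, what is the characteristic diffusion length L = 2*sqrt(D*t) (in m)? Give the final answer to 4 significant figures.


t = 66 hr = 237600 s
Diffusion length = 2*sqrt(D*t)
= 2*sqrt(8.2331e-11 * 237600)
= 8.846e-03 m


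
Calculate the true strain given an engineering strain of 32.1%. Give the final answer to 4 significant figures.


epsilon_true = ln(1 + epsilon_eng)
epsilon_true = ln(1 + 0.321)
epsilon_true = 0.2784


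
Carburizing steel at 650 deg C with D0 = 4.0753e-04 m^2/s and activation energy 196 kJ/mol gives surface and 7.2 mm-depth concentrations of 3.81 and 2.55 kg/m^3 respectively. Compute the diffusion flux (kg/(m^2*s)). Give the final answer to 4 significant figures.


Step 1: D = D0 * exp(-Qd/(R*T))
T = 650 + 273.15 = 923.15 K
D = 4.0753e-04 * exp(-196e3 / (8.314 * 923.15)) = 3.30736e-15 m^2/s
Step 2: J = D * (C1 - C2) / dx
J = 3.30736e-15 * (3.81 - 2.55) / 7.2e-03
J = 5.788e-13 kg/(m^2*s)


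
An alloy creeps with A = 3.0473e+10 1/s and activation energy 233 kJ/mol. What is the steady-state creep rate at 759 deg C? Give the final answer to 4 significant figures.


rate = A * exp(-Q / (R*T))
T = 759 + 273.15 = 1032.15 K
rate = 3.0473e+10 * exp(-233e3 / (8.314 * 1032.15))
rate = 0.04919 1/s


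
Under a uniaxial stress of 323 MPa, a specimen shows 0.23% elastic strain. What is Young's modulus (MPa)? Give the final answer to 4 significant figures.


E = sigma / epsilon
epsilon = 0.23% = 2.3e-03
E = 323 / 2.3e-03
E = 140400 MPa


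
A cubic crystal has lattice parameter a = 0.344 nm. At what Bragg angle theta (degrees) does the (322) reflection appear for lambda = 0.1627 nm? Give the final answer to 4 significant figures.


d = a / sqrt(h^2+k^2+l^2)
d = 0.344 / sqrt(17) = 0.0834323 nm
lambda = 2*d*sin(theta)  =>  sin(theta) = lambda / (2*d)
sin(theta) = 0.1627 / (2 * 0.0834323) = 0.975043
theta = 77.17 deg


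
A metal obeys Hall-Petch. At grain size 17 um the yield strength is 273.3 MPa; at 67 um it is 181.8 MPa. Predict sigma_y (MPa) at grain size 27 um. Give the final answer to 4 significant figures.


sigma_y = sigma0 + k / sqrt(d)
1/sqrt(d1) = 1/sqrt(1.7e-05) = 242.536;  1/sqrt(d2) = 122.169
k = (sigma1 - sigma2) / (1/sqrt(d1) - 1/sqrt(d2)) = (273.3 - 181.8) / (242.536 - 122.169) = 0.76018 MPa*m^0.5
sigma0 = sigma1 - k/sqrt(d1) = 273.3 - 0.76018*242.536 = 88.9292 MPa
sigma_y(d3) = 88.9292 + 0.76018 / sqrt(2.7e-05) = 235.2 MPa


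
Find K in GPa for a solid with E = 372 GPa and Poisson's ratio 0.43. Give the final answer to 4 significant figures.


K = E / (3*(1-2*nu))
K = 372 / (3*(1-2*0.43))
K = 885.7 GPa
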